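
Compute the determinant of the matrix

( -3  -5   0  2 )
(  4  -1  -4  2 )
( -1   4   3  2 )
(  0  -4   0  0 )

Expand along row 4 (it has 3 zeros):
  + (-4) · M_42   where M_42 = det([-3 0 2; 4 -4 2; -1 3 2]) = 58
det = (+1)·(-4)·(58) = -232

-232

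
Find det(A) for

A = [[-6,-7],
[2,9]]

-40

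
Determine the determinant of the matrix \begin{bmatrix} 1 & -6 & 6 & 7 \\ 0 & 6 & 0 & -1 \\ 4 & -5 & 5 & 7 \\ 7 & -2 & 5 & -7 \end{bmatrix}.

1665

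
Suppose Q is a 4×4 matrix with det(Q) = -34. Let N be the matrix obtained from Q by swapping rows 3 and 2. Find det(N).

The determinant is 34.

Swapping two rows multiplies the determinant by −1.
det(N) = (-1)·(-34) = 34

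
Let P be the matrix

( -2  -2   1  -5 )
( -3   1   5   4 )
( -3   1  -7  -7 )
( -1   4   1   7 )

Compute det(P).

Expand along row 1:
  + (-2) · M_11   where M_11 = det([1 5 4; 1 -7 -7; 4 1 7]) = -101
  − (-2) · M_12   where M_12 = det([-3 5 4; -3 -7 -7; -1 1 7]) = 226
  + (1) · M_13   where M_13 = det([-3 1 4; -3 1 -7; -1 4 7]) = -121
  − (-5) · M_14   where M_14 = det([-3 1 5; -3 1 -7; -1 4 1]) = -132
det = (+1)·(-2)·(-101) + (-1)·(-2)·(226) + (+1)·(1)·(-121) + (-1)·(-5)·(-132) = -127

The determinant is -127.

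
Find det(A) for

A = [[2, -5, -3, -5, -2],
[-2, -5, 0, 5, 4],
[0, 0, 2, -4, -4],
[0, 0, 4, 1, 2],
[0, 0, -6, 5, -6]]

3680

A is block upper-triangular with a 2×2 block and a 3×3 block on the diagonal, so its determinant equals the product of the determinants of the diagonal blocks.
det of the 2×2 block = -20
det of the 3×3 block = -184
det = (-20)·(-184) = 3680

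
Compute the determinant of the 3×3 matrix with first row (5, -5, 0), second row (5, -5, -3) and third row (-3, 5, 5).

30

Expand along row 1:
  + 5 · |-5 -3; 5 5| = 5·(-25 − (-15)) = -50
  − (-5) · |5 -3; -3 5| = −(-5)·(25 − 9) = 80
Sum: (-50) + (80) = 30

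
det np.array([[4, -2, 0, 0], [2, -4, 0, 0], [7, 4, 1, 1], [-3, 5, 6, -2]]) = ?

The matrix is block lower-triangular with a 2×2 block and a 2×2 block on the diagonal, so its determinant equals the product of the determinants of the diagonal blocks.
det of the 2×2 block = -12
det of the 2×2 block = -8
det = (-12)·(-8) = 96

96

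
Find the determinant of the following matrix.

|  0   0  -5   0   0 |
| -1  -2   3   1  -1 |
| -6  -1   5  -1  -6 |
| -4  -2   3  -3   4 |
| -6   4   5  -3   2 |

Expand along row 1 (it has 4 zeros):
  + (-5) · M_13   where M_13 = det([-1 -2 1 -1; -6 -1 -1 -6; -4 -2 -3 4; -6 4 -3 2]) = 384
det = (+1)·(-5)·(384) = -1920

The determinant is -1920.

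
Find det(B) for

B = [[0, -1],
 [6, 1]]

det(B) = 6

det(B) = 0·1 − (-1)·6 = 0 − (-6) = 6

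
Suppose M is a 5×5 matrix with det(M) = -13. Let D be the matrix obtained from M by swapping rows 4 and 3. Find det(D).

13

Swapping two rows multiplies the determinant by −1.
det(D) = (-1)·(-13) = 13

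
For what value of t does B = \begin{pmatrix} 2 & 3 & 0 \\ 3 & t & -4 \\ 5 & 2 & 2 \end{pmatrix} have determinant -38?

Expanding along the column containing t, det(B) is linear in t: det(B) = (4)·t + (-62).
Set (4)·t + (-62) = -38  ⇒  (4)·t = 24  ⇒  t = 6.

t = 6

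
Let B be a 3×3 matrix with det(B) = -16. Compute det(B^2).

det(B^2) = (det B)^2 = (-16)^2 = 256

256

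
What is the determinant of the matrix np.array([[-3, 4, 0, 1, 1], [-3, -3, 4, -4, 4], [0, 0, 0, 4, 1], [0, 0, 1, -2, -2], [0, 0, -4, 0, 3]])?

The determinant is 252.

The matrix is block upper-triangular with a 2×2 block and a 3×3 block on the diagonal, so its determinant equals the product of the determinants of the diagonal blocks.
det of the 2×2 block = 21
det of the 3×3 block = 12
det = (21)·(12) = 252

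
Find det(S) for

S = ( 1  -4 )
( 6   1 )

25

det(S) = 1·1 − (-4)·6 = 1 − (-24) = 25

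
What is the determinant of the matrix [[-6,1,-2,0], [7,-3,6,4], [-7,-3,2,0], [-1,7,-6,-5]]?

The determinant is 364.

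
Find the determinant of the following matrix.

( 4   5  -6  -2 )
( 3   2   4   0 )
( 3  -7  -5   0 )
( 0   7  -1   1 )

801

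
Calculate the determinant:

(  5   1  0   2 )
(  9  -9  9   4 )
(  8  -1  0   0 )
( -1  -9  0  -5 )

729

Expand along column 3 (it has 3 zeros):
  − (9) · M_23   where M_23 = det([5 1 2; 8 -1 0; -1 -9 -5]) = -81
det = (-1)·(9)·(-81) = 729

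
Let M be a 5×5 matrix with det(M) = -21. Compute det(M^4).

det(M^4) = (det M)^4 = (-21)^4 = 194481

The determinant is 194481.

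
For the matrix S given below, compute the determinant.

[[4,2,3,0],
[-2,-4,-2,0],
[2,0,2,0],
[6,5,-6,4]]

Expand along column 4 (it has 3 zeros):
  + (4) · M_44   where M_44 = det([4 2 3; -2 -4 -2; 2 0 2]) = -8
det = (+1)·(4)·(-8) = -32

|S| = -32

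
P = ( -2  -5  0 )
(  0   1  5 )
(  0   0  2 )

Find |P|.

P is upper triangular, so det(P) is the product of the diagonal entries:
det = (-2) · (1) · (2) = -4

-4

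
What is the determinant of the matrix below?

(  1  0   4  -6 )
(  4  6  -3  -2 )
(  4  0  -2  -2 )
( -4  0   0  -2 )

696

Expand along column 2 (it has 3 zeros):
  + (6) · M_22   where M_22 = det([1 4 -6; 4 -2 -2; -4 0 -2]) = 116
det = (+1)·(6)·(116) = 696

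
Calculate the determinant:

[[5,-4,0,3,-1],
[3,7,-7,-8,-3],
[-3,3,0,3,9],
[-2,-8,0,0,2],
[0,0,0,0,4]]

Expand along row 5 (it has 4 zeros):
  + (4) · M_55   where M_55 = det([5 -4 0 3; 3 7 -7 -8; -3 3 0 3; -2 -8 0 0]) = 1638
det = (+1)·(4)·(1638) = 6552

The determinant is 6552.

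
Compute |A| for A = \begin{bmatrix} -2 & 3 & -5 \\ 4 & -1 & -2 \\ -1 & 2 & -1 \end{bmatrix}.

|A| = -27

Expand along column 1:
  + (-2) · |-1 -2; 2 -1| = (-2)·(1 − (-4)) = -10
  − 4 · |3 -5; 2 -1| = −4·(-3 − (-10)) = -28
  + (-1) · |3 -5; -1 -2| = (-1)·(-6 − 5) = 11
Sum: (-10) + (-28) + (11) = -27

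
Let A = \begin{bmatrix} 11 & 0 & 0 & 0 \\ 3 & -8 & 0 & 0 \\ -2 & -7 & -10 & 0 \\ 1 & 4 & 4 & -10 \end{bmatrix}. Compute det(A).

|A| = -8800

A is lower triangular, so det(A) is the product of the diagonal entries:
det = (11) · (-8) · (-10) · (-10) = -8800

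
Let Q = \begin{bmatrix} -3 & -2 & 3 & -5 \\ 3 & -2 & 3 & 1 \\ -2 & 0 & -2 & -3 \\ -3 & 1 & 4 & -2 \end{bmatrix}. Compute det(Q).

Expand along row 3 (it has 1 zero):
  + (-2) · M_31   where M_31 = det([-2 3 -5; -2 3 1; 1 4 -2]) = 66
  + (-2) · M_33   where M_33 = det([-3 -2 -5; 3 -2 1; -3 1 -2]) = 0
  − (-3) · M_34   where M_34 = det([-3 -2 3; 3 -2 3; -3 1 4]) = 66
det = (+1)·(-2)·(66) + (+1)·(-2)·(0) + (-1)·(-3)·(66) = 66

66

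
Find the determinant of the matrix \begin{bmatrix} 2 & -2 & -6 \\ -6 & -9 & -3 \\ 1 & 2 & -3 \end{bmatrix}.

Expand along row 1:
  + 2 · |-9 -3; 2 -3| = 2·(27 − (-6)) = 66
  − (-2) · |-6 -3; 1 -3| = −(-2)·(18 − (-3)) = 42
  + (-6) · |-6 -9; 1 2| = (-6)·(-12 − (-9)) = 18
Sum: (66) + (42) + (18) = 126

126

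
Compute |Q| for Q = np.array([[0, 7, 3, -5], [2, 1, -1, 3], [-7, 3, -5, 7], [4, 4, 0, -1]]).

Expand along row 1 (it has 1 zero):
  − (7) · M_12   where M_12 = det([2 -1 3; -7 -5 7; 4 0 -1]) = 49
  + (3) · M_13   where M_13 = det([2 1 3; -7 3 7; 4 4 -1]) = -161
  − (-5) · M_14   where M_14 = det([2 1 -1; -7 3 -5; 4 4 0]) = 60
det = (-1)·(7)·(49) + (+1)·(3)·(-161) + (-1)·(-5)·(60) = -526

The determinant is -526.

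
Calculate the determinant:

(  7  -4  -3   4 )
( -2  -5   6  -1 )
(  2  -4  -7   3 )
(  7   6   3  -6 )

Expand along row 1:
  + (7) · M_11   where M_11 = det([-5 6 -1; -4 -7 3; 6 3 -6]) = -231
  − (-4) · M_12   where M_12 = det([-2 6 -1; 2 -7 3; 7 3 -6]) = 77
  + (-3) · M_13   where M_13 = det([-2 -5 -1; 2 -4 3; 7 6 -6]) = -217
  − (4) · M_14   where M_14 = det([-2 -5 6; 2 -4 -7; 7 6 3]) = 455
det = (+1)·(7)·(-231) + (-1)·(-4)·(77) + (+1)·(-3)·(-217) + (-1)·(4)·(455) = -2478

The determinant is -2478.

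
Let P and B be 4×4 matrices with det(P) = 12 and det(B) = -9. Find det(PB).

det(PB) = det(P)·det(B) = (12)·(-9) = -108

The determinant is -108.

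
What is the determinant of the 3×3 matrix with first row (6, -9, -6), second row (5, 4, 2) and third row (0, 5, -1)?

Expand along column 1:
  + 6 · |4 2; 5 -1| = 6·(-4 − 10) = -84
  − 5 · |-9 -6; 5 -1| = −5·(9 − (-30)) = -195
Sum: (-84) + (-195) = -279

-279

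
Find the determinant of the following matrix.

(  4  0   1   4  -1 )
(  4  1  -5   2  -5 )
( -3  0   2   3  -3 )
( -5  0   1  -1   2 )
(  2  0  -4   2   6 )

-416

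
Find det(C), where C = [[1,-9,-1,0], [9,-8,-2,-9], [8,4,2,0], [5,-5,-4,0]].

|C| = 2916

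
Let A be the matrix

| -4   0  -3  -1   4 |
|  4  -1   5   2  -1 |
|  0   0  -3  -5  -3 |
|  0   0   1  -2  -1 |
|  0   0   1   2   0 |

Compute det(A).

-52

A is block upper-triangular with a 2×2 block and a 3×3 block on the diagonal, so its determinant equals the product of the determinants of the diagonal blocks.
det of the 2×2 block = 4
det of the 3×3 block = -13
det = (4)·(-13) = -52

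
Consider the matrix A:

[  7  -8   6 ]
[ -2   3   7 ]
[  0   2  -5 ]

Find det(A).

Expand along column 1:
  + 7 · |3 7; 2 -5| = 7·(-15 − 14) = -203
  − (-2) · |-8 6; 2 -5| = −(-2)·(40 − 12) = 56
Sum: (-203) + (56) = -147

-147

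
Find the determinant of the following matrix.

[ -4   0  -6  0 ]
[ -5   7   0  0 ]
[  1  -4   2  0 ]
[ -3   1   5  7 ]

Expand along column 4 (it has 3 zeros):
  + (7) · M_44   where M_44 = det([-4 0 -6; -5 7 0; 1 -4 2]) = -134
det = (+1)·(7)·(-134) = -938

-938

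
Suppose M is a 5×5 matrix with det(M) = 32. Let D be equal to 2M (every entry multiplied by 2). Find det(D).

For a 5×5 matrix, det(2M) = 2^5·det(M) = 32·det(M).
det(D) = (32)·(32) = 1024

1024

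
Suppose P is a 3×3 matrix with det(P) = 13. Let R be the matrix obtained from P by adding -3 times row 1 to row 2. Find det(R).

Adding a multiple of one row to another leaves the determinant unchanged.
det(R) = (1)·(13) = 13

det(R) = 13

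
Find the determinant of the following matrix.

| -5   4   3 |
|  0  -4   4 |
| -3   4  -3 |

Expand along column 1:
  + (-5) · |-4 4; 4 -3| = (-5)·(12 − 16) = 20
  + (-3) · |4 3; -4 4| = (-3)·(16 − (-12)) = -84
Sum: (20) + (-84) = -64

The determinant is -64.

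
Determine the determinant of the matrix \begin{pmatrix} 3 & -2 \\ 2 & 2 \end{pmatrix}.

det = 3·2 − (-2)·2 = 6 − (-4) = 10

10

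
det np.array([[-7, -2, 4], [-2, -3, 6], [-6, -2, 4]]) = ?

0

Expand along column 1:
  + (-7) · |-3 6; -2 4| = (-7)·(-12 − (-12)) = 0
  − (-2) · |-2 4; -2 4| = −(-2)·(-8 − (-8)) = 0
  + (-6) · |-2 4; -3 6| = (-6)·(-12 − (-12)) = 0
Sum: (0) + (0) + (0) = 0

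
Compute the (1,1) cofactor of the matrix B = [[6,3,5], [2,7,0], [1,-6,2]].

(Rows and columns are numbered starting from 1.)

Delete row 1 and column 1; the remaining 2×2 submatrix is [7 0; -6 2].
Its determinant is 7·2 − 0·(-6) = 14.
The cofactor carries sign (−1)^(1+1) = +1, so C_{1,1} = +(14) = 14.

The cofactor is 14.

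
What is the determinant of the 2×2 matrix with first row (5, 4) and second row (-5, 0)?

20

det = 5·0 − 4·(-5) = 0 − (-20) = 20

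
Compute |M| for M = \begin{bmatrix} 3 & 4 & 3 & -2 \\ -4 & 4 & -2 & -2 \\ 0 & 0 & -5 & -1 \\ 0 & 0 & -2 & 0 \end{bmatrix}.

M is block upper-triangular with a 2×2 block and a 2×2 block on the diagonal, so its determinant equals the product of the determinants of the diagonal blocks.
det of the 2×2 block = 28
det of the 2×2 block = -2
det = (28)·(-2) = -56

|M| = -56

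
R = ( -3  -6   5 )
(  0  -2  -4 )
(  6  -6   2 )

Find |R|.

Expand along column 1:
  + (-3) · |-2 -4; -6 2| = (-3)·(-4 − 24) = 84
  + 6 · |-6 5; -2 -4| = 6·(24 − (-10)) = 204
Sum: (84) + (204) = 288

|R| = 288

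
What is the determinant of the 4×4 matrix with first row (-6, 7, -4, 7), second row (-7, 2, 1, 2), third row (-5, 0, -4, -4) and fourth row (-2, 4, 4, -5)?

3023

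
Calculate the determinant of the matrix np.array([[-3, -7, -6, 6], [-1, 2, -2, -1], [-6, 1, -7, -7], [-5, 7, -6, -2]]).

-508

Expand along row 1:
  + (-3) · M_11   where M_11 = det([2 -2 -1; 1 -7 -7; 7 -6 -2]) = -5
  − (-7) · M_12   where M_12 = det([-1 -2 -1; -6 -7 -7; -5 -6 -2]) = -19
  + (-6) · M_13   where M_13 = det([-1 2 -1; -6 1 -7; -5 7 -2]) = 36
  − (6) · M_14   where M_14 = det([-1 2 -2; -6 1 -7; -5 7 -6]) = 29
det = (+1)·(-3)·(-5) + (-1)·(-7)·(-19) + (+1)·(-6)·(36) + (-1)·(6)·(29) = -508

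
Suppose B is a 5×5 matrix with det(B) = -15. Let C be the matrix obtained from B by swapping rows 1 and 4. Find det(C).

15

Swapping two rows multiplies the determinant by −1.
det(C) = (-1)·(-15) = 15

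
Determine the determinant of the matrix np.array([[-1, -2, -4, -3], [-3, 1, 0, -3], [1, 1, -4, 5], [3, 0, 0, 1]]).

-160

Expand along row 4 (it has 2 zeros):
  − (3) · M_41   where M_41 = det([-2 -4 -3; 1 0 -3; 1 -4 5]) = 68
  + (1) · M_44   where M_44 = det([-1 -2 -4; -3 1 0; 1 1 -4]) = 44
det = (-1)·(3)·(68) + (+1)·(1)·(44) = -160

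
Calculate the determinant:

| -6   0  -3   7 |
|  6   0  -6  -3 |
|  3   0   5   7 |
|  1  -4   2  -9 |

Expand along column 2 (it has 3 zeros):
  + (-4) · M_42   where M_42 = det([-6 -3 7; 6 -6 -3; 3 5 7]) = 651
det = (+1)·(-4)·(651) = -2604

-2604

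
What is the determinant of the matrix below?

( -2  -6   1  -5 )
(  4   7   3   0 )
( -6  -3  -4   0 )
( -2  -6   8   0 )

Expand along column 4 (it has 3 zeros):
  − (-5) · M_14   where M_14 = det([4 7 3; -6 -3 -4; -2 -6 8]) = 290
det = (-1)·(-5)·(290) = 1450

1450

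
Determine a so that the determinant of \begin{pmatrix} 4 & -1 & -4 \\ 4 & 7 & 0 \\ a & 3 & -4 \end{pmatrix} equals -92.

Expanding along the row containing a, det(A) is linear in a: det(A) = (28)·a + (-176).
Set (28)·a + (-176) = -92  ⇒  (28)·a = 84  ⇒  a = 3.

a = 3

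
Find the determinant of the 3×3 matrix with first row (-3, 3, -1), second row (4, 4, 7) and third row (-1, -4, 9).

Expand along column 1:
  + (-3) · |4 7; -4 9| = (-3)·(36 − (-28)) = -192
  − 4 · |3 -1; -4 9| = −4·(27 − 4) = -92
  + (-1) · |3 -1; 4 7| = (-1)·(21 − (-4)) = -25
Sum: (-192) + (-92) + (-25) = -309

The determinant is -309.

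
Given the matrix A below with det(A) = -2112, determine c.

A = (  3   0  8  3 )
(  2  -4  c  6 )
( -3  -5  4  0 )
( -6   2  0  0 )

0

Expanding along the row containing c, det(A) is linear in c: det(A) = (108)·c + (-2112).
Set (108)·c + (-2112) = -2112  ⇒  (108)·c = 0  ⇒  c = 0.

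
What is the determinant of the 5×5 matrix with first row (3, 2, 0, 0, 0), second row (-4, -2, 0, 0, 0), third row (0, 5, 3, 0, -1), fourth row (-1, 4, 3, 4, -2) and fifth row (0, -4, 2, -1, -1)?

-14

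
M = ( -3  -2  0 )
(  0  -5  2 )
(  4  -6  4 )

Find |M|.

det(M) = 8

Expand along column 1:
  + (-3) · |-5 2; -6 4| = (-3)·(-20 − (-12)) = 24
  + 4 · |-2 0; -5 2| = 4·(-4 − 0) = -16
Sum: (24) + (-16) = 8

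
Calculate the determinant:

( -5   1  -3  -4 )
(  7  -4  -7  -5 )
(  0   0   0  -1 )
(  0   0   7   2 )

Expand along row 3 (it has 3 zeros):
  − (-1) · M_34   where M_34 = det([-5 1 -3; 7 -4 -7; 0 0 7]) = 91
det = (-1)·(-1)·(91) = 91

91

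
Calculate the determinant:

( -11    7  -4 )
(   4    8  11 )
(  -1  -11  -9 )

-220

Expand along column 1:
  + (-11) · |8 11; -11 -9| = (-11)·(-72 − (-121)) = -539
  − 4 · |7 -4; -11 -9| = −4·(-63 − 44) = 428
  + (-1) · |7 -4; 8 11| = (-1)·(77 − (-32)) = -109
Sum: (-539) + (428) + (-109) = -220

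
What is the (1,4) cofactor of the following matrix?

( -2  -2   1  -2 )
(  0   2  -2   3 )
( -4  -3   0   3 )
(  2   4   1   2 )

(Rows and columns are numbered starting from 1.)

-28

Delete row 1 and column 4; the remaining 3×3 submatrix is [0 2 -2; -4 -3 0; 2 4 1].
Its determinant is 28.
The cofactor carries sign (−1)^(1+4) = −1, so C_{1,4} = −(28) = -28.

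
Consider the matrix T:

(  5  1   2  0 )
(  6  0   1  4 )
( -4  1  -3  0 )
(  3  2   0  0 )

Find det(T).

|T| = -4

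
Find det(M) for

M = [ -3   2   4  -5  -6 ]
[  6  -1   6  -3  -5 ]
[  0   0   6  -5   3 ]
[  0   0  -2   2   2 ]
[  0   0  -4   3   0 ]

M is block upper-triangular with a 2×2 block and a 3×3 block on the diagonal, so its determinant equals the product of the determinants of the diagonal blocks.
det of the 2×2 block = -9
det of the 3×3 block = 10
det = (-9)·(10) = -90

|M| = -90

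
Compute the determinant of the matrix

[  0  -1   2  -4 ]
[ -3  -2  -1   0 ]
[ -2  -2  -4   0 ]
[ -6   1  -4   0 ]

Expand along column 4 (it has 3 zeros):
  − (-4) · M_14   where M_14 = det([-3 -2 -1; -2 -2 -4; -6 1 -4]) = -54
det = (-1)·(-4)·(-54) = -216

-216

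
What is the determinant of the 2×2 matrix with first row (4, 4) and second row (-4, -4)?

det = 4·(-4) − 4·(-4) = -16 − (-16) = 0

The determinant is 0.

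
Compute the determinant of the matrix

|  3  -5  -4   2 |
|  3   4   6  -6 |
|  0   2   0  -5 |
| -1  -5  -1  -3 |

Expand along row 3 (it has 2 zeros):
  − (2) · M_32   where M_32 = det([3 -4 2; 3 6 -6; -1 -1 -3]) = -126
  − (-5) · M_34   where M_34 = det([3 -5 -4; 3 4 6; -1 -5 -1]) = 137
det = (-1)·(2)·(-126) + (-1)·(-5)·(137) = 937

The determinant is 937.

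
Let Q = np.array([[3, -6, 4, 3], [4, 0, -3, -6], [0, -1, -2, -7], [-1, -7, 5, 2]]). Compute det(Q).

det(Q) = 0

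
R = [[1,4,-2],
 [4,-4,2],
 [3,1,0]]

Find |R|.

Expand along row 3:
  + 3 · |4 -2; -4 2| = 3·(8 − 8) = 0
  − 1 · |1 -2; 4 2| = −1·(2 − (-8)) = -10
Sum: (0) + (-10) = -10

|R| = -10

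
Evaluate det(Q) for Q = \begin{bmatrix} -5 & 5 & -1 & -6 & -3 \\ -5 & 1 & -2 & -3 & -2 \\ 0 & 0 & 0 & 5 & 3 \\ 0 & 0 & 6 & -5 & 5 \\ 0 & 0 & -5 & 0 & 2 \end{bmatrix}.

Q is block upper-triangular with a 2×2 block and a 3×3 block on the diagonal, so its determinant equals the product of the determinants of the diagonal blocks.
det of the 2×2 block = 20
det of the 3×3 block = -260
det = (20)·(-260) = -5200

The determinant is -5200.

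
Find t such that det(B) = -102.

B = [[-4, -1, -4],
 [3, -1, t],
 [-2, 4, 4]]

-5

Expanding along the row containing t, det(B) is linear in t: det(B) = (18)·t + (-12).
Set (18)·t + (-12) = -102  ⇒  (18)·t = -90  ⇒  t = -5.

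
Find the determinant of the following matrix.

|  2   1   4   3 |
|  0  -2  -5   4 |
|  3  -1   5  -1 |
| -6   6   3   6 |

The determinant is -378.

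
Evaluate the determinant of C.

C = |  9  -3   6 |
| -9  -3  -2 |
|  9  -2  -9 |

Expand along column 1:
  + 9 · |-3 -2; -2 -9| = 9·(27 − 4) = 207
  − (-9) · |-3 6; -2 -9| = −(-9)·(27 − (-12)) = 351
  + 9 · |-3 6; -3 -2| = 9·(6 − (-18)) = 216
Sum: (207) + (351) + (216) = 774

774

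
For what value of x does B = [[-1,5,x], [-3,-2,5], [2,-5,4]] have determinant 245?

x = 8

Expanding along the row containing x, det(B) is linear in x: det(B) = (19)·x + (93).
Set (19)·x + (93) = 245  ⇒  (19)·x = 152  ⇒  x = 8.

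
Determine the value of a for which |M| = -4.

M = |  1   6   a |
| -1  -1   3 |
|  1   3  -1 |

4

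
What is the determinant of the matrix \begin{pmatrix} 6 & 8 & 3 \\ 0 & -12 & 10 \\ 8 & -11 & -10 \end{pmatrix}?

Expand along column 1:
  + 6 · |-12 10; -11 -10| = 6·(120 − (-110)) = 1380
  + 8 · |8 3; -12 10| = 8·(80 − (-36)) = 928
Sum: (1380) + (928) = 2308

The determinant is 2308.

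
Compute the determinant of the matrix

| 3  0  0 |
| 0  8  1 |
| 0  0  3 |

The matrix is upper triangular, so the determinant is the product of the diagonal entries:
det = (3) · (8) · (3) = 72

The determinant is 72.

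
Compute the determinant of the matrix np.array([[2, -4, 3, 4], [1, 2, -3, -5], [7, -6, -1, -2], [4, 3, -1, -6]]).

Expand along row 1:
  + (2) · M_11   where M_11 = det([2 -3 -5; -6 -1 -2; 3 -1 -6]) = 89
  − (-4) · M_12   where M_12 = det([1 -3 -5; 7 -1 -2; 4 -1 -6]) = -83
  + (3) · M_13   where M_13 = det([1 2 -5; 7 -6 -2; 4 3 -6]) = -115
  − (4) · M_14   where M_14 = det([1 2 -3; 7 -6 -1; 4 3 -1]) = -120
det = (+1)·(2)·(89) + (-1)·(-4)·(-83) + (+1)·(3)·(-115) + (-1)·(4)·(-120) = -19

-19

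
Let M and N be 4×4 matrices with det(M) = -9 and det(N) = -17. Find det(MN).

det(MN) = det(M)·det(N) = (-9)·(-17) = 153

153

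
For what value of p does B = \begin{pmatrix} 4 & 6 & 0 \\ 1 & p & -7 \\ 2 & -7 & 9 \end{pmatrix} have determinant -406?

-2

Expanding along the column containing p, det(B) is linear in p: det(B) = (36)·p + (-334).
Set (36)·p + (-334) = -406  ⇒  (36)·p = -72  ⇒  p = -2.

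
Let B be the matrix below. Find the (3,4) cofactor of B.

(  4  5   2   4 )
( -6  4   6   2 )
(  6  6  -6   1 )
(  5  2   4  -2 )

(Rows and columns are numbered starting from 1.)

Delete row 3 and column 4; the remaining 3×3 submatrix is [4 5 2; -6 4 6; 5 2 4].
Its determinant is 222.
The cofactor carries sign (−1)^(3+4) = −1, so C_{3,4} = −(222) = -222.

-222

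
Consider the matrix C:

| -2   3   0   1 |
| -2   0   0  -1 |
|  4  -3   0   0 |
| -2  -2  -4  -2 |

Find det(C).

0

Expand along column 3 (it has 3 zeros):
  − (-4) · M_43   where M_43 = det([-2 3 1; -2 0 -1; 4 -3 0]) = 0
det = (-1)·(-4)·(0) = 0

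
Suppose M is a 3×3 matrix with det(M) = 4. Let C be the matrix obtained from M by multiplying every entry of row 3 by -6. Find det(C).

Scaling one row by -6 multiplies the determinant by -6.
det(C) = (-6)·(4) = -24

det(C) = -24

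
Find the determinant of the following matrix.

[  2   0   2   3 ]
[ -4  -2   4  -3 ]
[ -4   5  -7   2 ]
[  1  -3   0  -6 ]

10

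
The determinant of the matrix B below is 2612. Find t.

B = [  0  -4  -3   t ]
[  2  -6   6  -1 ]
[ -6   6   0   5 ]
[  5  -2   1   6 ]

3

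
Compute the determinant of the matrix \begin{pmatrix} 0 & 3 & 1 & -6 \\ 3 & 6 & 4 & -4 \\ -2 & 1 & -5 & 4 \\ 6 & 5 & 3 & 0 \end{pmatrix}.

Expand along row 1 (it has 1 zero):
  − (3) · M_12   where M_12 = det([3 4 -4; -2 -5 4; 6 3 0]) = -36
  + (1) · M_13   where M_13 = det([3 6 -4; -2 1 4; 6 5 0]) = 148
  − (-6) · M_14   where M_14 = det([3 6 4; -2 1 -5; 6 5 3]) = -124
det = (-1)·(3)·(-36) + (+1)·(1)·(148) + (-1)·(-6)·(-124) = -488

-488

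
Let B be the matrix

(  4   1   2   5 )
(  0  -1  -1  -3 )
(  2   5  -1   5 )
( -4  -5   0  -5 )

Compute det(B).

Expand along row 2 (it has 1 zero):
  + (-1) · M_22   where M_22 = det([4 2 5; 2 -1 5; -4 0 -5]) = -20
  − (-1) · M_23   where M_23 = det([4 1 5; 2 5 5; -4 -5 -5]) = 40
  + (-3) · M_24   where M_24 = det([4 1 2; 2 5 -1; -4 -5 0]) = 4
det = (+1)·(-1)·(-20) + (-1)·(-1)·(40) + (+1)·(-3)·(4) = 48

The determinant is 48.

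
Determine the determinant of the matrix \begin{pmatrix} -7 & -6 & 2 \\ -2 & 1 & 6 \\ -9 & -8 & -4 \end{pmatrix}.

114

Expand along column 1:
  + (-7) · |1 6; -8 -4| = (-7)·(-4 − (-48)) = -308
  − (-2) · |-6 2; -8 -4| = −(-2)·(24 − (-16)) = 80
  + (-9) · |-6 2; 1 6| = (-9)·(-36 − 2) = 342
Sum: (-308) + (80) + (342) = 114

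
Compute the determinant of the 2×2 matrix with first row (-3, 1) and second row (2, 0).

The determinant is -2.

det = (-3)·0 − 1·2 = 0 − 2 = -2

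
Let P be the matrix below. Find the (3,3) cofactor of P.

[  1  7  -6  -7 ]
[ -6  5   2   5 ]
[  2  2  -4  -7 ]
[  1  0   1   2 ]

Delete row 3 and column 3; the remaining 3×3 submatrix is [1 7 -7; -6 5 5; 1 0 2].
Its determinant is 164.
The cofactor carries sign (−1)^(3+3) = +1, so C_{3,3} = +(164) = 164.

The cofactor is 164.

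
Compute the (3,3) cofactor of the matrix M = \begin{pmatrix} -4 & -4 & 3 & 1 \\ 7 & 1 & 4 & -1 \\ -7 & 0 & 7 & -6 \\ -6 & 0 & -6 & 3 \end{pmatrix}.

Delete row 3 and column 3; the remaining 3×3 submatrix is [-4 -4 1; 7 1 -1; -6 0 3].
Its determinant is 54.
The cofactor carries sign (−1)^(3+3) = +1, so C_{3,3} = +(54) = 54.

54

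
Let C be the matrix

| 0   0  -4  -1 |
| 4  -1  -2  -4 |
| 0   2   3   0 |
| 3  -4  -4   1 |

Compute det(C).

|C| = -109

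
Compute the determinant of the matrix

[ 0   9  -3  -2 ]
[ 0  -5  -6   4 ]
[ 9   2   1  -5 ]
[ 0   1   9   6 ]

Expand along column 1 (it has 3 zeros):
  + (9) · M_31   where M_31 = det([9 -3 -2; -5 -6 4; 1 9 6]) = -672
det = (+1)·(9)·(-672) = -6048

-6048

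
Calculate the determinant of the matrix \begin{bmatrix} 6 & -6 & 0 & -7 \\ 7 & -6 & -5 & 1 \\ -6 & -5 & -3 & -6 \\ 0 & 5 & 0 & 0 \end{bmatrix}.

The determinant is 2775.

Expand along row 4 (it has 3 zeros):
  + (5) · M_42   where M_42 = det([6 0 -7; 7 -5 1; -6 -3 -6]) = 555
det = (+1)·(5)·(555) = 2775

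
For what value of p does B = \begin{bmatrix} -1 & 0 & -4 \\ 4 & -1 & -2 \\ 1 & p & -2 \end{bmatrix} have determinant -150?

p = 8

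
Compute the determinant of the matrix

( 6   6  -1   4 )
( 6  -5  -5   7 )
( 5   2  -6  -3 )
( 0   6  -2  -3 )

Expand along row 4 (it has 1 zero):
  + (6) · M_42   where M_42 = det([6 -1 4; 6 -5 7; 5 -6 -3]) = 245
  − (-2) · M_43   where M_43 = det([6 6 4; 6 -5 7; 5 2 -3]) = 472
  + (-3) · M_44   where M_44 = det([6 6 -1; 6 -5 -5; 5 2 -6]) = 269
det = (+1)·(6)·(245) + (-1)·(-2)·(472) + (+1)·(-3)·(269) = 1607

The determinant is 1607.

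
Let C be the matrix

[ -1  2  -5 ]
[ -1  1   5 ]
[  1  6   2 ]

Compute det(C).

Expand along row 1:
  + (-1) · |1 5; 6 2| = (-1)·(2 − 30) = 28
  − 2 · |-1 5; 1 2| = −2·(-2 − 5) = 14
  + (-5) · |-1 1; 1 6| = (-5)·(-6 − 1) = 35
Sum: (28) + (14) + (35) = 77

77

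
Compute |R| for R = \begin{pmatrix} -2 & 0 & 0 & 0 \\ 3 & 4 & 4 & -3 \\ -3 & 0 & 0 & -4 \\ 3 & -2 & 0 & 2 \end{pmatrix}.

The determinant is -64.

Expand along row 1 (it has 3 zeros):
  + (-2) · M_11   where M_11 = det([4 4 -3; 0 0 -4; -2 0 2]) = 32
det = (+1)·(-2)·(32) = -64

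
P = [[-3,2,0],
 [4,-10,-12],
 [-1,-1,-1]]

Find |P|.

Expand along row 1:
  + (-3) · |-10 -12; -1 -1| = (-3)·(10 − 12) = 6
  − 2 · |4 -12; -1 -1| = −2·(-4 − 12) = 32
Sum: (6) + (32) = 38

det(P) = 38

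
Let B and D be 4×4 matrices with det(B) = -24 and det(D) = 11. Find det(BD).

The determinant is -264.

det(BD) = det(B)·det(D) = (-24)·(11) = -264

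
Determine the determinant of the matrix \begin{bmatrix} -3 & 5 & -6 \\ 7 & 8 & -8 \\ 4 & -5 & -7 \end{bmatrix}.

The determinant is 775.

Expand along column 1:
  + (-3) · |8 -8; -5 -7| = (-3)·(-56 − 40) = 288
  − 7 · |5 -6; -5 -7| = −7·(-35 − 30) = 455
  + 4 · |5 -6; 8 -8| = 4·(-40 − (-48)) = 32
Sum: (288) + (455) + (32) = 775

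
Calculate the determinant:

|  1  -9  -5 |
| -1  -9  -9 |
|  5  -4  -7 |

Expand along row 1:
  + 1 · |-9 -9; -4 -7| = 1·(63 − 36) = 27
  − (-9) · |-1 -9; 5 -7| = −(-9)·(7 − (-45)) = 468
  + (-5) · |-1 -9; 5 -4| = (-5)·(4 − (-45)) = -245
Sum: (27) + (468) + (-245) = 250

250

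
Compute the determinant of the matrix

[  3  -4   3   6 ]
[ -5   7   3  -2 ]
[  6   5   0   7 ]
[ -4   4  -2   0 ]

The determinant is -1942.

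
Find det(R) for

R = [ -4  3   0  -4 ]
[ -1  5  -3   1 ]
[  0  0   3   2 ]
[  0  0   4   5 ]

R is block upper-triangular with a 2×2 block and a 2×2 block on the diagonal, so its determinant equals the product of the determinants of the diagonal blocks.
det of the 2×2 block = -17
det of the 2×2 block = 7
det = (-17)·(7) = -119

-119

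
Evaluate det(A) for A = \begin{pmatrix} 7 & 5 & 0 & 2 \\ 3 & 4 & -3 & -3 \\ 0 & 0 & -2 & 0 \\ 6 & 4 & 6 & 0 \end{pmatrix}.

|A| = 60

Expand along row 3 (it has 3 zeros):
  + (-2) · M_33   where M_33 = det([7 5 2; 3 4 -3; 6 4 0]) = -30
det = (+1)·(-2)·(-30) = 60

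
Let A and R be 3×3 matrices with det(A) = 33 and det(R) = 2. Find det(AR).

66

det(AR) = det(A)·det(R) = (33)·(2) = 66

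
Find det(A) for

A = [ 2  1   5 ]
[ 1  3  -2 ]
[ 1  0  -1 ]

det(A) = -22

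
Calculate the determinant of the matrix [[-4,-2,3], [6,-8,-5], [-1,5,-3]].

Expand along row 1:
  + (-4) · |-8 -5; 5 -3| = (-4)·(24 − (-25)) = -196
  − (-2) · |6 -5; -1 -3| = −(-2)·(-18 − 5) = -46
  + 3 · |6 -8; -1 5| = 3·(30 − 8) = 66
Sum: (-196) + (-46) + (66) = -176

The determinant is -176.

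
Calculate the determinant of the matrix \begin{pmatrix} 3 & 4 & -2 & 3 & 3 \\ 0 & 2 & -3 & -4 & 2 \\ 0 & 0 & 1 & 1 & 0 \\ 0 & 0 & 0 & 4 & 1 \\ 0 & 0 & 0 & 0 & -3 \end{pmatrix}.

The matrix is upper triangular, so the determinant is the product of the diagonal entries:
det = (3) · (2) · (1) · (4) · (-3) = -72

-72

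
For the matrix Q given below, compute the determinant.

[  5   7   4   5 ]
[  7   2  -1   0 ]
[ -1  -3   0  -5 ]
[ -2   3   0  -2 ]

768

Expand along column 3 (it has 2 zeros):
  + (4) · M_13   where M_13 = det([7 2 0; -1 -3 -5; -2 3 -2]) = 163
  − (-1) · M_23   where M_23 = det([5 7 5; -1 -3 -5; -2 3 -2]) = 116
det = (+1)·(4)·(163) + (-1)·(-1)·(116) = 768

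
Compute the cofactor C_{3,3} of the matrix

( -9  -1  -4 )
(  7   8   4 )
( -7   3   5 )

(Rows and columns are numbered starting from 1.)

-65

Delete row 3 and column 3; the remaining 2×2 submatrix is [-9 -1; 7 8].
Its determinant is (-9)·8 − (-1)·7 = -65.
The cofactor carries sign (−1)^(3+3) = +1, so C_{3,3} = +(-65) = -65.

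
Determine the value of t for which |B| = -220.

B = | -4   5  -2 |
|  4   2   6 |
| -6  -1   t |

Expanding along the row containing t, det(B) is linear in t: det(B) = (-28)·t + (-220).
Set (-28)·t + (-220) = -220  ⇒  (-28)·t = 0  ⇒  t = 0.

t = 0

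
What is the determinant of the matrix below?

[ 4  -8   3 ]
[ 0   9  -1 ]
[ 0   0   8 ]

288

The matrix is upper triangular, so the determinant is the product of the diagonal entries:
det = (4) · (9) · (8) = 288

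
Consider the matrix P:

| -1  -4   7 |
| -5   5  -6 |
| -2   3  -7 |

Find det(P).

|P| = 74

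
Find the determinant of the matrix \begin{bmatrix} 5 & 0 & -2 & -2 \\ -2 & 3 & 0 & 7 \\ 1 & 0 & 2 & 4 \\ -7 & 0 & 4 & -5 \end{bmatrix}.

The determinant is -360.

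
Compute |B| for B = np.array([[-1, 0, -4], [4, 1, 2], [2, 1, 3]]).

The determinant is -9.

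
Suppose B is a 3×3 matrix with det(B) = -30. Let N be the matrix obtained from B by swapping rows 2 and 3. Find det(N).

|N| = 30

Swapping two rows multiplies the determinant by −1.
det(N) = (-1)·(-30) = 30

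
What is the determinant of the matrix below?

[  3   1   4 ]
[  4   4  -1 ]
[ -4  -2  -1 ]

Expand along column 1:
  + 3 · |4 -1; -2 -1| = 3·(-4 − 2) = -18
  − 4 · |1 4; -2 -1| = −4·(-1 − (-8)) = -28
  + (-4) · |1 4; 4 -1| = (-4)·(-1 − 16) = 68
Sum: (-18) + (-28) + (68) = 22

The determinant is 22.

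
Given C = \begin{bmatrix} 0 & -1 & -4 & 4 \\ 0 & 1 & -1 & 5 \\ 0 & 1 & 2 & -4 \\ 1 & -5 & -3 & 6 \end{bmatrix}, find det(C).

The determinant is 18.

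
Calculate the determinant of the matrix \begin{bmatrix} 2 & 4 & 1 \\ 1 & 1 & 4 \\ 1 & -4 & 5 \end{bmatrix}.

Expand along row 1:
  + 2 · |1 4; -4 5| = 2·(5 − (-16)) = 42
  − 4 · |1 4; 1 5| = −4·(5 − 4) = -4
  + 1 · |1 1; 1 -4| = 1·(-4 − 1) = -5
Sum: (42) + (-4) + (-5) = 33

33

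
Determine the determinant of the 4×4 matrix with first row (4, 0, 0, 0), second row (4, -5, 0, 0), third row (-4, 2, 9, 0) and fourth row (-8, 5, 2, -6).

1080

The matrix is lower triangular, so the determinant is the product of the diagonal entries:
det = (4) · (-5) · (9) · (-6) = 1080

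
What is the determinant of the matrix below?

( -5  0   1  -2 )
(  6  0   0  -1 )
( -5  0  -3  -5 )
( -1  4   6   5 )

344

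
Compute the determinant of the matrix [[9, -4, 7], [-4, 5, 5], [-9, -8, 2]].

The determinant is 1137.

Expand along row 1:
  + 9 · |5 5; -8 2| = 9·(10 − (-40)) = 450
  − (-4) · |-4 5; -9 2| = −(-4)·(-8 − (-45)) = 148
  + 7 · |-4 5; -9 -8| = 7·(32 − (-45)) = 539
Sum: (450) + (148) + (539) = 1137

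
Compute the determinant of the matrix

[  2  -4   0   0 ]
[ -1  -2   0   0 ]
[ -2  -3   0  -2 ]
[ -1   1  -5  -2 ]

80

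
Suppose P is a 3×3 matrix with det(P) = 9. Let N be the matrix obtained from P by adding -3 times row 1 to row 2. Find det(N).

Adding a multiple of one row to another leaves the determinant unchanged.
det(N) = (1)·(9) = 9

9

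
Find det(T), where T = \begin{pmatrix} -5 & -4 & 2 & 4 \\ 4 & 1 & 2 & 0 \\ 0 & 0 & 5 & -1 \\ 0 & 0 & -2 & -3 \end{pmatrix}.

-187

T is block upper-triangular with a 2×2 block and a 2×2 block on the diagonal, so its determinant equals the product of the determinants of the diagonal blocks.
det of the 2×2 block = 11
det of the 2×2 block = -17
det = (11)·(-17) = -187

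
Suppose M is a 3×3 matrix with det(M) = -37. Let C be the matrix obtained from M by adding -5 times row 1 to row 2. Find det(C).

Adding a multiple of one row to another leaves the determinant unchanged.
det(C) = (1)·(-37) = -37

|C| = -37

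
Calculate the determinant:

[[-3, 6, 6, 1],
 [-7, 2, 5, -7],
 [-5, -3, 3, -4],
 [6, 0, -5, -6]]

Expand along row 4 (it has 1 zero):
  − (6) · M_41   where M_41 = det([6 6 1; 2 5 -7; -3 3 -4]) = 201
  − (-5) · M_43   where M_43 = det([-3 6 1; -7 2 -7; -5 -3 -4]) = 160
  + (-6) · M_44   where M_44 = det([-3 6 6; -7 2 5; -5 -3 3]) = 99
det = (-1)·(6)·(201) + (-1)·(-5)·(160) + (+1)·(-6)·(99) = -1000

The determinant is -1000.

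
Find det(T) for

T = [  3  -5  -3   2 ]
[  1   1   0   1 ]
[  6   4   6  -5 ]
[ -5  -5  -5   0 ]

Expand along row 2 (it has 1 zero):
  − (1) · M_21   where M_21 = det([-5 -3 2; 4 6 -5; -5 -5 0]) = 70
  + (1) · M_22   where M_22 = det([3 -3 2; 6 6 -5; -5 -5 0]) = -150
  + (1) · M_24   where M_24 = det([3 -5 -3; 6 4 6; -5 -5 -5]) = 60
det = (-1)·(1)·(70) + (+1)·(1)·(-150) + (+1)·(1)·(60) = -160

det(T) = -160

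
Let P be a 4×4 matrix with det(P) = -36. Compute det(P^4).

1679616

det(P^4) = (det P)^4 = (-36)^4 = 1679616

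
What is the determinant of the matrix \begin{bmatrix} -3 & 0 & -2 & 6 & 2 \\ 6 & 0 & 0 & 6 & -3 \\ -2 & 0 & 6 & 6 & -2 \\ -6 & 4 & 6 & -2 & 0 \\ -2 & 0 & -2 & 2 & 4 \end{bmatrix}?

Expand along column 2 (it has 4 zeros):
  + (4) · M_42   where M_42 = det([-3 -2 6 2; 6 0 6 -3; -2 6 6 -2; -2 -2 2 4]) = 960
det = (+1)·(4)·(960) = 3840

3840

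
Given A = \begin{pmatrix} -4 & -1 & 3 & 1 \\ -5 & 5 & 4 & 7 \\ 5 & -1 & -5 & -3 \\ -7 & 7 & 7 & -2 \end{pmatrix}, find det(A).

Expand along row 1:
  + (-4) · M_11   where M_11 = det([5 4 7; -1 -5 -3; 7 7 -2]) = 259
  − (-1) · M_12   where M_12 = det([-5 4 7; 5 -5 -3; -7 7 -2]) = -31
  + (3) · M_13   where M_13 = det([-5 5 7; 5 -1 -3; -7 7 -2]) = 236
  − (1) · M_14   where M_14 = det([-5 5 4; 5 -1 -5; -7 7 7]) = -28
det = (+1)·(-4)·(259) + (-1)·(-1)·(-31) + (+1)·(3)·(236) + (-1)·(1)·(-28) = -331

|A| = -331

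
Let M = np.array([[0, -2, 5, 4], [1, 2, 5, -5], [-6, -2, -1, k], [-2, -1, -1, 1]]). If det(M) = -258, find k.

8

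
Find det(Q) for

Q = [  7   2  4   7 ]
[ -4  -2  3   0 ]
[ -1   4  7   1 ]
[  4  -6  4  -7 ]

det(Q) = 3456

Expand along row 2 (it has 1 zero):
  − (-4) · M_21   where M_21 = det([2 4 7; 4 7 1; -6 4 -7]) = 388
  + (-2) · M_22   where M_22 = det([7 4 7; -1 7 1; 4 4 -7]) = -607
  − (3) · M_23   where M_23 = det([7 2 7; -1 4 1; 4 -6 -7]) = -230
det = (-1)·(-4)·(388) + (+1)·(-2)·(-607) + (-1)·(3)·(-230) = 3456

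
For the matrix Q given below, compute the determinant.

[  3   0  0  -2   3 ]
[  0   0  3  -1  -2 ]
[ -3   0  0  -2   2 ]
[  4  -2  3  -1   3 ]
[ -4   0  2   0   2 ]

Expand along column 2 (it has 4 zeros):
  + (-2) · M_42   where M_42 = det([3 0 -2 3; 0 3 -1 -2; -3 0 -2 2; -4 2 0 2]) = -174
det = (+1)·(-2)·(-174) = 348

348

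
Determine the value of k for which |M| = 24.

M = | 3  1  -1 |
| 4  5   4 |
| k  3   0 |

k = 8

Expanding along the row containing k, det(M) is linear in k: det(M) = (9)·k + (-48).
Set (9)·k + (-48) = 24  ⇒  (9)·k = 72  ⇒  k = 8.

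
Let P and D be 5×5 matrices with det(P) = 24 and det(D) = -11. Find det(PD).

det(PD) = -264

det(PD) = det(P)·det(D) = (24)·(-11) = -264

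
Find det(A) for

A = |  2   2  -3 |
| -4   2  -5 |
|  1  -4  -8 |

Expand along row 1:
  + 2 · |2 -5; -4 -8| = 2·(-16 − 20) = -72
  − 2 · |-4 -5; 1 -8| = −2·(32 − (-5)) = -74
  + (-3) · |-4 2; 1 -4| = (-3)·(16 − 2) = -42
Sum: (-72) + (-74) + (-42) = -188

det(A) = -188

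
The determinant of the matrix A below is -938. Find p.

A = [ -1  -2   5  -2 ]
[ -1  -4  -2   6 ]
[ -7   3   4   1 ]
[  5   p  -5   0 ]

Expanding along the row containing p, det(A) is linear in p: det(A) = (-143)·p + (-80).
Set (-143)·p + (-80) = -938  ⇒  (-143)·p = -858  ⇒  p = 6.

p = 6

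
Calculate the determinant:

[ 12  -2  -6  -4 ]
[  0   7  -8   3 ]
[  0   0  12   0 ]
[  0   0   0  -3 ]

-3024

The matrix is upper triangular, so the determinant is the product of the diagonal entries:
det = (12) · (7) · (12) · (-3) = -3024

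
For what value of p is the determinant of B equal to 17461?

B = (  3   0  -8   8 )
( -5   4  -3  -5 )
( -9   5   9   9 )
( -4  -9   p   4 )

Expanding along the column containing p, det(B) is linear in p: det(B) = (-271)·p + (15022).
Set (-271)·p + (15022) = 17461  ⇒  (-271)·p = 2439  ⇒  p = -9.

p = -9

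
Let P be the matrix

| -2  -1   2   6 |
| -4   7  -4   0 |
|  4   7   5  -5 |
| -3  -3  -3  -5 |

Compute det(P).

Expand along row 2 (it has 1 zero):
  − (-4) · M_21   where M_21 = det([-1 2 6; 7 5 -5; -3 -3 -5]) = 104
  + (7) · M_22   where M_22 = det([-2 2 6; 4 5 -5; -3 -3 -5]) = 168
  − (-4) · M_23   where M_23 = det([-2 -1 6; 4 7 -5; -3 -3 -5]) = 119
det = (-1)·(-4)·(104) + (+1)·(7)·(168) + (-1)·(-4)·(119) = 2068

2068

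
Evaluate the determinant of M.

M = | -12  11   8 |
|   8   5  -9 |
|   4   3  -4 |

Expand along row 1:
  + (-12) · |5 -9; 3 -4| = (-12)·(-20 − (-27)) = -84
  − 11 · |8 -9; 4 -4| = −11·(-32 − (-36)) = -44
  + 8 · |8 5; 4 3| = 8·(24 − 20) = 32
Sum: (-84) + (-44) + (32) = -96

det(M) = -96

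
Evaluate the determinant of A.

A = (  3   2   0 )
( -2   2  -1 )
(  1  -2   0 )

-8

Expand along column 3:
  − (-1) · |3 2; 1 -2| = −(-1)·(-6 − 2) = -8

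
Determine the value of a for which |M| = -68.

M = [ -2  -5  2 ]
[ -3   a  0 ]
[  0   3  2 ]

Expanding along the row containing a, det(M) is linear in a: det(M) = (-4)·a + (-48).
Set (-4)·a + (-48) = -68  ⇒  (-4)·a = -20  ⇒  a = 5.

5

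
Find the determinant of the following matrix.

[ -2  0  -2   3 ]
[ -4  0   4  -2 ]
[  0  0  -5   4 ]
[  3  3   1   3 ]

48

Expand along column 2 (it has 3 zeros):
  + (3) · M_42   where M_42 = det([-2 -2 3; -4 4 -2; 0 -5 4]) = 16
det = (+1)·(3)·(16) = 48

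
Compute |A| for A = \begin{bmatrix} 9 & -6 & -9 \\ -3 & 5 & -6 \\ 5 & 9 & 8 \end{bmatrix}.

1350

Expand along row 1:
  + 9 · |5 -6; 9 8| = 9·(40 − (-54)) = 846
  − (-6) · |-3 -6; 5 8| = −(-6)·(-24 − (-30)) = 36
  + (-9) · |-3 5; 5 9| = (-9)·(-27 − 25) = 468
Sum: (846) + (36) + (468) = 1350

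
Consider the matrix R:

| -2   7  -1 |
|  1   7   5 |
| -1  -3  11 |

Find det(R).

Expand along column 1:
  + (-2) · |7 5; -3 11| = (-2)·(77 − (-15)) = -184
  − 1 · |7 -1; -3 11| = −1·(77 − 3) = -74
  + (-1) · |7 -1; 7 5| = (-1)·(35 − (-7)) = -42
Sum: (-184) + (-74) + (-42) = -300

-300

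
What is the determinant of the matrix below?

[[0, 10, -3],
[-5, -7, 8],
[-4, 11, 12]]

The determinant is 529.

Expand along column 1:
  − (-5) · |10 -3; 11 12| = −(-5)·(120 − (-33)) = 765
  + (-4) · |10 -3; -7 8| = (-4)·(80 − 21) = -236
Sum: (765) + (-236) = 529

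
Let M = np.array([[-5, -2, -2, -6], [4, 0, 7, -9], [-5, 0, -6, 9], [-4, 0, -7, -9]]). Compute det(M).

Expand along column 2 (it has 3 zeros):
  − (-2) · M_12   where M_12 = det([4 7 -9; -5 -6 9; -4 -7 -9]) = -198
det = (-1)·(-2)·(-198) = -396

det(M) = -396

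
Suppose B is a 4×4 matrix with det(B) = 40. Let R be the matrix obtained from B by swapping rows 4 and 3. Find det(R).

Swapping two rows multiplies the determinant by −1.
det(R) = (-1)·(40) = -40

-40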